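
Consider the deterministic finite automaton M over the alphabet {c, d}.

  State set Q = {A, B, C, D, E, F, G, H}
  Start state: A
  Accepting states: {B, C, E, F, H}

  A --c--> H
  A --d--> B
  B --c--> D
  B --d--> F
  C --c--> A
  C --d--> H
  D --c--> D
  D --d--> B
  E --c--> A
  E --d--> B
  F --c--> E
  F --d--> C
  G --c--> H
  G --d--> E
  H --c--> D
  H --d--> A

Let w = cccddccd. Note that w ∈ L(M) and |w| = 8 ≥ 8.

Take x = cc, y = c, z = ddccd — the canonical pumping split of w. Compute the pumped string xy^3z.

cccccddccd

xy^3z = cc·c·c·c·ddccd = cccccddccd.
Reading y = c takes M from D back to D, so after x·y·y·y the machine is still in D, and z then leads to the accepting state B. Hence cccccddccd ∈ L(M).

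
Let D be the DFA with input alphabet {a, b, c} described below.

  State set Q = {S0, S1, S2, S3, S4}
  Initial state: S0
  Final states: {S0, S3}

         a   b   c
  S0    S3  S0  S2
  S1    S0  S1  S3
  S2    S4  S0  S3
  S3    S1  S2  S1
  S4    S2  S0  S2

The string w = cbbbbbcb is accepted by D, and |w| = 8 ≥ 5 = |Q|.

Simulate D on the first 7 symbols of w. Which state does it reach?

S2

State sequence: S0 -c-> S2 -b-> S0 -b-> S0 -b-> S0 -b-> S0 -b-> S0 -c-> S2

After reading 7 characters, D is in state S2.
(This kind of state-tracing is the core of the pumping-lemma construction: with 5 states, pigeonhole forces a repeat within the first 5 steps.)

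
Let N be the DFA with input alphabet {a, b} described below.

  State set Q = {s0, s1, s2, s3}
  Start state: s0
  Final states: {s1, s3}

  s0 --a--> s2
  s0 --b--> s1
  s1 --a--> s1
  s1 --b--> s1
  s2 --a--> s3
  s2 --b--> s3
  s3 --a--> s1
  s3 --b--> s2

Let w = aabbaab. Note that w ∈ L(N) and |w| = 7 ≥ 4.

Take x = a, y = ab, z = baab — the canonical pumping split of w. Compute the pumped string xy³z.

xy^3z = a·ab·ab·ab·baab = aabababbaab.
Reading y = ab takes N from s2 back to s2, so after x·y·y·y the machine is still in s2, and z then leads to the accepting state s1. Hence aabababbaab ∈ L(N).

aabababbaab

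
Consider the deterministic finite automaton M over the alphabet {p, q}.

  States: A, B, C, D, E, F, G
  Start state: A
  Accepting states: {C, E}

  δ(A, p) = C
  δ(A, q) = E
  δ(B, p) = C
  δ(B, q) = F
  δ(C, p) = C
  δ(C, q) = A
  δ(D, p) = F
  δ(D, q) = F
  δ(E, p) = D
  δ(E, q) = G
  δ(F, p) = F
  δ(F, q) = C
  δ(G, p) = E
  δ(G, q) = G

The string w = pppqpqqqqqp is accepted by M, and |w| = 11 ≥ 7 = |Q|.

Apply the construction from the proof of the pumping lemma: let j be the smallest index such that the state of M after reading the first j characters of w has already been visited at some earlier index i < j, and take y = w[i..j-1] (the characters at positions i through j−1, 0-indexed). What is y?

p

State sequence: A -p-> C -p-> C -p-> C -q-> A -p-> C -q-> A -q-> E -q-> G -q-> G -q-> G -p-> E
First repeat at step 2: C was already visited.

So i = 1, j = 2, giving x = w[0:1] = p, y = w[1:2] = p, z = w[2:11] = pqpqqqqqp.
Check: |xy| = 2 ≤ 7 and |y| = 1 ≥ 1. Reading y takes M from C back to C, so every xyⁱz is accepted.
The DFA has 7 states, so the proof of the pumping lemma guarantees a repeated state among the first 7+1 visited; the segment between the two visits is the pumpable y.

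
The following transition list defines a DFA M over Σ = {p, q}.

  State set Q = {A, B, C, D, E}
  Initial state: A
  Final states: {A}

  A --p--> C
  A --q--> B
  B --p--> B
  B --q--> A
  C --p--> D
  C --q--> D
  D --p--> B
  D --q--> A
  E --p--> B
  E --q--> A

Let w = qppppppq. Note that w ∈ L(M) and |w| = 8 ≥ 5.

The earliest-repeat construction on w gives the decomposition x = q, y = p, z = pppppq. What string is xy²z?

xy^2z = q·p·p·pppppq = qpppppppq.
Reading y = p takes M from B back to B, so after x·y·y the machine is still in B, and z then leads to the accepting state A. Hence qpppppppq ∈ L(M).

qpppppppq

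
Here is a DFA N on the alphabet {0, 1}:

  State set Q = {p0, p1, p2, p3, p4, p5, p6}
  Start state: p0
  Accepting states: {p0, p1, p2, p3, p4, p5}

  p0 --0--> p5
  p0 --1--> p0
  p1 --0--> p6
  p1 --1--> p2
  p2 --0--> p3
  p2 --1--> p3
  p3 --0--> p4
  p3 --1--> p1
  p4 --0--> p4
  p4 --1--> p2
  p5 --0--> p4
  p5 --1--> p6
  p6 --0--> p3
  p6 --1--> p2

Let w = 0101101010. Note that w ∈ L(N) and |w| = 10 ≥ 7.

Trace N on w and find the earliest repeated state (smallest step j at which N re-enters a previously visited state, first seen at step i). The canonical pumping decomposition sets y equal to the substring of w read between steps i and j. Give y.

State sequence: p0 -0-> p5 -1-> p6 -0-> p3 -1-> p1 -1-> p2 -0-> p3 -1-> p1 -0-> p6 -1-> p2 -0-> p3
First repeat at step 6: p3 was already visited.

So i = 3, j = 6, giving x = w[0:3] = 010, y = w[3:6] = 110, z = w[6:10] = 1010.
Check: |xy| = 6 ≤ 7 and |y| = 3 ≥ 1. Reading y takes N from p3 back to p3, so every xyⁱz is accepted.
Pumping length from the standard proof: p = 7 (the number of states). The repeated state found above gives |xy| = j ≤ 7 and |y| = j − i ≥ 1.

110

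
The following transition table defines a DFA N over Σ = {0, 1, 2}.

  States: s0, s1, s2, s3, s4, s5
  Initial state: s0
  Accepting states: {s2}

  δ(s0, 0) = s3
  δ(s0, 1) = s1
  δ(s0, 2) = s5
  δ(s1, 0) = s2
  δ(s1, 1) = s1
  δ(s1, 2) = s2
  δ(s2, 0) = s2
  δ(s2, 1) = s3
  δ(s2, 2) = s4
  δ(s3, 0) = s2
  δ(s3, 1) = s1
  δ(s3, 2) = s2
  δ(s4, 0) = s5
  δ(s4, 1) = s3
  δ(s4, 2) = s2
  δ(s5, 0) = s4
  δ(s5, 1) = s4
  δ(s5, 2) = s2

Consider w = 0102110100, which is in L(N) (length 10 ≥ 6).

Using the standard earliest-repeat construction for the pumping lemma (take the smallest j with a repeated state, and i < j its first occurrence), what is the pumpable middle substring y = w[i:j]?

1021

State sequence: s0 -0-> s3 -1-> s1 -0-> s2 -2-> s4 -1-> s3 -1-> s1 -0-> s2 -1-> s3 -0-> s2 -0-> s2
First repeat at step 5: s3 was already visited.

So i = 1, j = 5, giving x = w[0:1] = 0, y = w[1:5] = 1021, z = w[5:10] = 10100.
Check: |xy| = 5 ≤ 6 and |y| = 4 ≥ 1. Reading y takes N from s3 back to s3, so every xyⁱz is accepted.
Pumping length from the standard proof: p = 6 (the number of states). The repeated state found above gives |xy| = j ≤ 6 and |y| = j − i ≥ 1.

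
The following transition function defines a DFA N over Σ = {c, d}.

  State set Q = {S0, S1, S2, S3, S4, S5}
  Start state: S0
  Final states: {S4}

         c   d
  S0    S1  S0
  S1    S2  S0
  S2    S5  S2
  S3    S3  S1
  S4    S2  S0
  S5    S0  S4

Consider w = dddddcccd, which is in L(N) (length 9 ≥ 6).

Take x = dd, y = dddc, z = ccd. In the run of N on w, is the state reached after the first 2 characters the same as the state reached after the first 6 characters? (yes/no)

Run of N on the first 6 characters of w = d d d d d c:
  step 0: S0  (start)
  step 1: S0  (read d: S0→S0)
  step 2: S0  (read d: S0→S0)
  step 3: S0  (read d: S0→S0)
  step 4: S0  (read d: S0→S0)
  step 5: S0  (read d: S0→S0)
  step 6: S1  (read c: S0→S1)

After x (step 2): S0. After xy (step 6): S1.
They differ (S0 ≠ S1), so y is not a cycle from the state after x; this split is not the one the pumping-lemma construction produces, and pumping y need not keep the string in L(N).

no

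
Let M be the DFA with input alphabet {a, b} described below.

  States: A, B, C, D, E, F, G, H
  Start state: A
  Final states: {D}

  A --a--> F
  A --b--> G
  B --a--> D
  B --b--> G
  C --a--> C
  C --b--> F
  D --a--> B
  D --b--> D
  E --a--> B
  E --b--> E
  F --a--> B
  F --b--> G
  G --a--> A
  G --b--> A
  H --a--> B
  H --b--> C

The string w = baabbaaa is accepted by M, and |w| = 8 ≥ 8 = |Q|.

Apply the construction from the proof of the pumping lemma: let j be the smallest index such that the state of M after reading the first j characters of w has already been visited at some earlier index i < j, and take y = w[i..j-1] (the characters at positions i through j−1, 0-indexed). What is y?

State sequence: A -b-> G -a-> A -a-> F -b-> G -b-> A -a-> F -a-> B -a-> D
First repeat at step 2: A was already visited.

So i = 0, j = 2, giving x = w[0:0] = ε, y = w[0:2] = ba, z = w[2:8] = abbaaa.
Check: |xy| = 2 ≤ 8 and |y| = 2 ≥ 1. Reading y takes M from A back to A, so every xyⁱz is accepted.
Since M has 8 states, any run of length ≥ 8 visits 8+1 states, so by pigeonhole some state repeats within the first 8 steps — that repeat gives the pumpable loop.

ba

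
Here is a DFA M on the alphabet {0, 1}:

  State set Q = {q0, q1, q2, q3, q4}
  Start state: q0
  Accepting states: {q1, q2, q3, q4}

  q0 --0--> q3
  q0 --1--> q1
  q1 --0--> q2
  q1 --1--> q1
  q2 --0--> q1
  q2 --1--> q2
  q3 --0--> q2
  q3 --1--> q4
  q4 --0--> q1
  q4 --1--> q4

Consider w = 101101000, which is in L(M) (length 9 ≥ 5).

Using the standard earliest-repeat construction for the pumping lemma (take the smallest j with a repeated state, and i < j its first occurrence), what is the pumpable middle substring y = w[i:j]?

State sequence: q0 -1-> q1 -0-> q2 -1-> q2 -1-> q2 -0-> q1 -1-> q1 -0-> q2 -0-> q1 -0-> q2
First repeat at step 3: q2 was already visited.

So i = 2, j = 3, giving x = w[0:2] = 10, y = w[2:3] = 1, z = w[3:9] = 101000.
Check: |xy| = 3 ≤ 5 and |y| = 1 ≥ 1. Reading y takes M from q2 back to q2, so every xyⁱz is accepted.

1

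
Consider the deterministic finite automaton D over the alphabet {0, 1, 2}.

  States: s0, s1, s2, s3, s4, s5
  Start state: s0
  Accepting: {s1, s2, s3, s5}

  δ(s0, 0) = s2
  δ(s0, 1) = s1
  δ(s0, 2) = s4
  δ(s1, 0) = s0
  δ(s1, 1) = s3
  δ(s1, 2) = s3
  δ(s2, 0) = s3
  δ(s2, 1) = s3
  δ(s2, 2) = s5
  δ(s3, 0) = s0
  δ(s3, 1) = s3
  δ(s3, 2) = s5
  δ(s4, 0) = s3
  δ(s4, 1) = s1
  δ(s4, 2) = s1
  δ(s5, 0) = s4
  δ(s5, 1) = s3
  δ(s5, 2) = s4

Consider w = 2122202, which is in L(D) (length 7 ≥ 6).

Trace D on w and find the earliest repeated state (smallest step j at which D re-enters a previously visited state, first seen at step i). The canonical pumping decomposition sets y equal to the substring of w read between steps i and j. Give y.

1222

State sequence: s0 -2-> s4 -1-> s1 -2-> s3 -2-> s5 -2-> s4 -0-> s3 -2-> s5
First repeat at step 5: s4 was already visited.

So i = 1, j = 5, giving x = w[0:1] = 2, y = w[1:5] = 1222, z = w[5:7] = 02.
Check: |xy| = 5 ≤ 6 and |y| = 4 ≥ 1. Reading y takes D from s4 back to s4, so every xyⁱz is accepted.
The DFA has 6 states, so the proof of the pumping lemma guarantees a repeated state among the first 6+1 visited; the segment between the two visits is the pumpable y.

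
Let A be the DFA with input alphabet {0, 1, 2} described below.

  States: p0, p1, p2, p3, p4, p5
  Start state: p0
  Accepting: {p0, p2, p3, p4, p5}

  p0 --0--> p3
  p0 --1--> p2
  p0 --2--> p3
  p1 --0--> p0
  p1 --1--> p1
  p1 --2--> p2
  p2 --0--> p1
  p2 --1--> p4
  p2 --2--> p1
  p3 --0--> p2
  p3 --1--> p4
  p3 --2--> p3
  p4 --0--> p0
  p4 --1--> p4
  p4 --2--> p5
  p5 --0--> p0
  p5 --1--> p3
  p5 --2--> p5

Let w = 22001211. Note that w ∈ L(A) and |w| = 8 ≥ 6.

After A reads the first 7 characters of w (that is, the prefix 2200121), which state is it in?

p4

State sequence: p0 -2-> p3 -2-> p3 -0-> p2 -0-> p1 -1-> p1 -2-> p2 -1-> p4

After reading 7 characters, A is in state p4.
(This kind of state-tracing is the core of the pumping-lemma construction: with 6 states, pigeonhole forces a repeat within the first 6 steps.)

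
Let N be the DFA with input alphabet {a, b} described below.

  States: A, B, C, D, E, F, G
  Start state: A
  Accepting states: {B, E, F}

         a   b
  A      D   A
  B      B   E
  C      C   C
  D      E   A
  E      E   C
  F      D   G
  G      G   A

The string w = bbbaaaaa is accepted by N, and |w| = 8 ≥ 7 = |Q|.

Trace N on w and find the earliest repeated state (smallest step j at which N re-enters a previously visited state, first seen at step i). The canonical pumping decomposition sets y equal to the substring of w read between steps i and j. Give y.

b

Run of N on w = b b b a a a a a:
  step 0: A  (start)
  step 1: A  (read b: A→A)   ← first repeat (A seen earlier)
  step 2: A  (read b: A→A)
  step 3: A  (read b: A→A)
  step 4: D  (read a: A→D)
  step 5: E  (read a: D→E)
  step 6: E  (read a: E→E)
  step 7: E  (read a: E→E)
  step 8: E  (read a: E→E)

So i = 0, j = 1, giving x = w[0:0] = ε, y = w[0:1] = b, z = w[1:8] = bbaaaaa.
Check: |xy| = 1 ≤ 7 and |y| = 1 ≥ 1. Reading y takes N from A back to A, so every xyⁱz is accepted.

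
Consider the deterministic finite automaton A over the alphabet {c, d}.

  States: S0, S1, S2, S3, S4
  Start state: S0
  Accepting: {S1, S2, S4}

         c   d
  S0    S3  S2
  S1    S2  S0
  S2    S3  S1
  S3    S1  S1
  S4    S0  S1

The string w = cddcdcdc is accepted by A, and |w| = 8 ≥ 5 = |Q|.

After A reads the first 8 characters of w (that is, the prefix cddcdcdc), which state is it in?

S2

State sequence: S0 -c-> S3 -d-> S1 -d-> S0 -c-> S3 -d-> S1 -c-> S2 -d-> S1 -c-> S2

After reading 8 characters, A is in state S2.
(This kind of state-tracing is the core of the pumping-lemma construction: with 5 states, pigeonhole forces a repeat within the first 5 steps.)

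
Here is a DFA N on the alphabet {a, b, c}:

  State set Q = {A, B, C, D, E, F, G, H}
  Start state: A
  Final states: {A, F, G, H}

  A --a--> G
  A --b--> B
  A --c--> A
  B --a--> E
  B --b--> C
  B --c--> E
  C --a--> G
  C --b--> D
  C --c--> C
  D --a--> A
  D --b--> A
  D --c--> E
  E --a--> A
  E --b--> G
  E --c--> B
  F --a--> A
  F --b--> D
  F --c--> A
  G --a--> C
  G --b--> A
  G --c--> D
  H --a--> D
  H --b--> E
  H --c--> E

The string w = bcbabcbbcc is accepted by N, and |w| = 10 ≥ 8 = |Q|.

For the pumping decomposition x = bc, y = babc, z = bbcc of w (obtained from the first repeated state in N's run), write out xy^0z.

xy⁰z = xz = bc·bbcc = bcbbcc.
Reading y = babc takes N from E back to E, so after x the machine is still in E, and z then leads to the accepting state A. Hence bcbbcc ∈ L(N).

bcbbcc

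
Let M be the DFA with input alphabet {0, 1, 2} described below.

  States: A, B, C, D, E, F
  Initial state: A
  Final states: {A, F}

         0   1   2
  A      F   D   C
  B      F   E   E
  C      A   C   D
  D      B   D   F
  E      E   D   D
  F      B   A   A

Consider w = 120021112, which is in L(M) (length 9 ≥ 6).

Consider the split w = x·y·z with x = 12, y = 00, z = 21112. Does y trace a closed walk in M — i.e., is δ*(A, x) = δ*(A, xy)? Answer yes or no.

State sequence: A -1-> D -2-> F -0-> B -0-> F

After x (step 2): F. After xy (step 4): F.
They match, so y = 00 drives M around a cycle from F back to itself; pumping y any number of times keeps M in F before reading z, and xyⁱz ∈ L(M) for every i ≥ 0.

yes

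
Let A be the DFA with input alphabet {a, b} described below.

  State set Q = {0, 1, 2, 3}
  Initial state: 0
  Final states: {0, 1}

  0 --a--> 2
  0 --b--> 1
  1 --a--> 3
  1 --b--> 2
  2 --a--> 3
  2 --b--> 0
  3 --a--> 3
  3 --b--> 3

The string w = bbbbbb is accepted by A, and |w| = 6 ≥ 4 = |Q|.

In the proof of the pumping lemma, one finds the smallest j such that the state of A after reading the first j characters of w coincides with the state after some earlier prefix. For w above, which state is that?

State sequence: 0 -b-> 1 -b-> 2 -b-> 0 -b-> 1 -b-> 2 -b-> 0
First repeat at step 3: 0 was already visited.

The earliest repeat is at step j = 3: A is in 0, which it already visited at step i = 0.
With |Q| = 4, pigeonhole forces a state repeat no later than step 4; the substring read between the first and second visits to that state can be pumped.

0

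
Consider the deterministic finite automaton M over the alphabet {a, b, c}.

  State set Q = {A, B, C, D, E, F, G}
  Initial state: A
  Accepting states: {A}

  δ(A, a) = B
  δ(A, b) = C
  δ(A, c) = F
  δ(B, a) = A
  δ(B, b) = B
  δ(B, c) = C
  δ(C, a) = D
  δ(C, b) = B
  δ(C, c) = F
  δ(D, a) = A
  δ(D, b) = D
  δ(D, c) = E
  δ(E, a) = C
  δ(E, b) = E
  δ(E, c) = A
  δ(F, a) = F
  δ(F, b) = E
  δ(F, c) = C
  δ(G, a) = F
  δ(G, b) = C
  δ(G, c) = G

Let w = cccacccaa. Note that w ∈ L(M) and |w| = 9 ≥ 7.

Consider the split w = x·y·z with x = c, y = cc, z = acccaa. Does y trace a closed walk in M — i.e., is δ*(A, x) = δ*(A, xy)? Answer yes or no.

yes

Run of M on the first 3 characters of w = c c c:
  step 0: A  (start)
  step 1: F  (read c: A→F)
  step 2: C  (read c: F→C)
  step 3: F  (read c: C→F)

After x (step 1): F. After xy (step 3): F.
They match, so y = cc drives M around a cycle from F back to itself; pumping y any number of times keeps M in F before reading z, and xyⁱz ∈ L(M) for every i ≥ 0.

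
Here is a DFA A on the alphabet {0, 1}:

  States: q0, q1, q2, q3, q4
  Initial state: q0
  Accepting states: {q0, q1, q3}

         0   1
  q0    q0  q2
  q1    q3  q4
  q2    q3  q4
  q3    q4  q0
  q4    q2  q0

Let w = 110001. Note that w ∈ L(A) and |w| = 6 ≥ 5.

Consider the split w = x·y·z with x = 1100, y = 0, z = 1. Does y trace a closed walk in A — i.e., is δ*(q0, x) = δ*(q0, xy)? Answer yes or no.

State sequence: q0 -1-> q2 -1-> q4 -0-> q2 -0-> q3 -0-> q4

After x (step 4): q3. After xy (step 5): q4.
They differ (q3 ≠ q4), so y is not a cycle from the state after x; this split is not the one the pumping-lemma construction produces, and pumping y need not keep the string in L(A).

no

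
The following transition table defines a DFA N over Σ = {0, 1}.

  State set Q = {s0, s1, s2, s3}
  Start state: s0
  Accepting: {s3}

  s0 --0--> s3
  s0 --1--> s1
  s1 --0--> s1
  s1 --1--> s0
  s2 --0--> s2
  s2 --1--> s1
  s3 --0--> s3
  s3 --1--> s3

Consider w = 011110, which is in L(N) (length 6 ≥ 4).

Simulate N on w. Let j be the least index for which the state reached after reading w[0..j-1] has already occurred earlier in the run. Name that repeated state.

State sequence: s0 -0-> s3 -1-> s3 -1-> s3 -1-> s3 -1-> s3 -0-> s3
First repeat at step 2: s3 was already visited.

The earliest repeat is at step j = 2: N is in s3, which it already visited at step i = 1.

s3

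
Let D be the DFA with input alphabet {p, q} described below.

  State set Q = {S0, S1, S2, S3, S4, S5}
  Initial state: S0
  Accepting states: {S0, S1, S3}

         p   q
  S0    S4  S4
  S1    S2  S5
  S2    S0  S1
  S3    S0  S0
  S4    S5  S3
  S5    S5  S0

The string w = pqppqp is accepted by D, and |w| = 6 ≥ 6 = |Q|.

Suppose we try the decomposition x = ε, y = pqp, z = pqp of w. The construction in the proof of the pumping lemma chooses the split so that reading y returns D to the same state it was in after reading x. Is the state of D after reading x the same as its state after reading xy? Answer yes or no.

yes

Run of D on the first 3 characters of w = p q p:
  step 0: S0  (start)
  step 1: S4  (read p: S0→S4)
  step 2: S3  (read q: S4→S3)
  step 3: S0  (read p: S3→S0)

After x (step 0): S0. After xy (step 3): S0.
They match, so y = pqp drives D around a cycle from S0 back to itself; pumping y any number of times keeps D in S0 before reading z, and xyⁱz ∈ L(D) for every i ≥ 0.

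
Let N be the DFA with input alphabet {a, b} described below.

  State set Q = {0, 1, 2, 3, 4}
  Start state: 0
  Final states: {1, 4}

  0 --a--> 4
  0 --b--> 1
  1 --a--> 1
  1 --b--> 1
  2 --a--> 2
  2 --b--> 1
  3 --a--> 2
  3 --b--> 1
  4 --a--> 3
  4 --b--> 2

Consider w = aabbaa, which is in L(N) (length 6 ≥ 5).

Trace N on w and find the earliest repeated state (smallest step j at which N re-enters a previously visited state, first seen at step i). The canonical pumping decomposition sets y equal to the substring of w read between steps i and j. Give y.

Run of N on w = a a b b a a:
  step 0: 0  (start)
  step 1: 4  (read a: 0→4)
  step 2: 3  (read a: 4→3)
  step 3: 1  (read b: 3→1)
  step 4: 1  (read b: 1→1)   ← first repeat (1 seen earlier)
  step 5: 1  (read a: 1→1)
  step 6: 1  (read a: 1→1)

So i = 3, j = 4, giving x = w[0:3] = aab, y = w[3:4] = b, z = w[4:6] = aa.
Check: |xy| = 4 ≤ 5 and |y| = 1 ≥ 1. Reading y takes N from 1 back to 1, so every xyⁱz is accepted.

b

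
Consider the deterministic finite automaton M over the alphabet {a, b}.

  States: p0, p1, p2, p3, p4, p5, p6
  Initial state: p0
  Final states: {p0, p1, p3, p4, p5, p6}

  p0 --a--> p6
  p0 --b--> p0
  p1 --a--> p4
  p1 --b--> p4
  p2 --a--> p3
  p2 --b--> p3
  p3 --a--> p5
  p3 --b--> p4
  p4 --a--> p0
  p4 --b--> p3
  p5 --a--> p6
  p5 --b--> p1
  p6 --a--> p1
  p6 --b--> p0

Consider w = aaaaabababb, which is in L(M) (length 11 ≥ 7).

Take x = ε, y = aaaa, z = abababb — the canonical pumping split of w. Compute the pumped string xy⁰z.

xy⁰z = xz = ε·abababb = abababb.
Reading y = aaaa takes M from p0 back to p0, so after x the machine is still in p0, and z then leads to the accepting state p0. Hence abababb ∈ L(M).

abababb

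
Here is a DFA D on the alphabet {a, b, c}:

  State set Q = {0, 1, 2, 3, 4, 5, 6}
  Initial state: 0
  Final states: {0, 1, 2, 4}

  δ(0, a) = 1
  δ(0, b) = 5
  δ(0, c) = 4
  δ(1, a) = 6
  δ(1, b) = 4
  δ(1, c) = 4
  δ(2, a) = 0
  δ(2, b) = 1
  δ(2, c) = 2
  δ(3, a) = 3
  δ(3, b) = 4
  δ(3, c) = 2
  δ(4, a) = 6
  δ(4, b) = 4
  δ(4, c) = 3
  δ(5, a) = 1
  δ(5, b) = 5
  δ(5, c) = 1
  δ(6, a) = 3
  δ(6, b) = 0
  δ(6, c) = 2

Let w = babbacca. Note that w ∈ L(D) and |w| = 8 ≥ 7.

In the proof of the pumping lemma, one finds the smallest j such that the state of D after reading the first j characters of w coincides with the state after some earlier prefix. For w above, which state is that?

State sequence: 0 -b-> 5 -a-> 1 -b-> 4 -b-> 4 -a-> 6 -c-> 2 -c-> 2 -a-> 0
First repeat at step 4: 4 was already visited.

The earliest repeat is at step j = 4: D is in 4, which it already visited at step i = 3.
Since D has 7 states, any run of length ≥ 7 visits 7+1 states, so by pigeonhole some state repeats within the first 7 steps — that repeat gives the pumpable loop.

4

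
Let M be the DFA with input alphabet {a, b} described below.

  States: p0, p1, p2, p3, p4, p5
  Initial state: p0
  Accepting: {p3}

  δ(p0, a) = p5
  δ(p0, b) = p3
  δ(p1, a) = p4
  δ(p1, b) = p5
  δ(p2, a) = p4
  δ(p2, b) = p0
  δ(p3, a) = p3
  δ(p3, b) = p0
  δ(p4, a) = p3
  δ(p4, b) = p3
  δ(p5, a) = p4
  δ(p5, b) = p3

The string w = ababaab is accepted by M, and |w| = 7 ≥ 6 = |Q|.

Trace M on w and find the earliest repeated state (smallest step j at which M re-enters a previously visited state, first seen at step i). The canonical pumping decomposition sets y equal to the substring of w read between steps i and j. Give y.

a

State sequence: p0 -a-> p5 -b-> p3 -a-> p3 -b-> p0 -a-> p5 -a-> p4 -b-> p3
First repeat at step 3: p3 was already visited.

So i = 2, j = 3, giving x = w[0:2] = ab, y = w[2:3] = a, z = w[3:7] = baab.
Check: |xy| = 3 ≤ 6 and |y| = 1 ≥ 1. Reading y takes M from p3 back to p3, so every xyⁱz is accepted.
With |Q| = 6, pigeonhole forces a state repeat no later than step 6; the substring read between the first and second visits to that state can be pumped.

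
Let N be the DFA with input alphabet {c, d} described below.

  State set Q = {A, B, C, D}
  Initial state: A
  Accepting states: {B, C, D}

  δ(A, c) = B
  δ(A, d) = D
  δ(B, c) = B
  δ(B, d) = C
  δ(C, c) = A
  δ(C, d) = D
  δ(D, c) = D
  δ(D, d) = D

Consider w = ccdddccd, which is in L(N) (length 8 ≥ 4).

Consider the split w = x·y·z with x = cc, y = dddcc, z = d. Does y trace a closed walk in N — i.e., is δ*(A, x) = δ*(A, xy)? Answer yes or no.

Run of N on the first 7 characters of w = c c d d d c c:
  step 0: A  (start)
  step 1: B  (read c: A→B)
  step 2: B  (read c: B→B)
  step 3: C  (read d: B→C)
  step 4: D  (read d: C→D)
  step 5: D  (read d: D→D)
  step 6: D  (read c: D→D)
  step 7: D  (read c: D→D)

After x (step 2): B. After xy (step 7): D.
They differ (B ≠ D), so y is not a cycle from the state after x; this split is not the one the pumping-lemma construction produces, and pumping y need not keep the string in L(N).

no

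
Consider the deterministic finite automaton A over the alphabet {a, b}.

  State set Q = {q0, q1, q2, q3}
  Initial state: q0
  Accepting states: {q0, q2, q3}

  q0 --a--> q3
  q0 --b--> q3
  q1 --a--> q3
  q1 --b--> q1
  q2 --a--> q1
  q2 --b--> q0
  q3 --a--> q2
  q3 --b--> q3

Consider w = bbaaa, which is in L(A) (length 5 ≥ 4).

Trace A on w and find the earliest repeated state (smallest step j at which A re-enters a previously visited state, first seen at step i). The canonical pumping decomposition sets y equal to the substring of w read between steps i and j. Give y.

State sequence: q0 -b-> q3 -b-> q3 -a-> q2 -a-> q1 -a-> q3
First repeat at step 2: q3 was already visited.

So i = 1, j = 2, giving x = w[0:1] = b, y = w[1:2] = b, z = w[2:5] = aaa.
Check: |xy| = 2 ≤ 4 and |y| = 1 ≥ 1. Reading y takes A from q3 back to q3, so every xyⁱz is accepted.
The DFA has 4 states, so the proof of the pumping lemma guarantees a repeated state among the first 4+1 visited; the segment between the two visits is the pumpable y.

b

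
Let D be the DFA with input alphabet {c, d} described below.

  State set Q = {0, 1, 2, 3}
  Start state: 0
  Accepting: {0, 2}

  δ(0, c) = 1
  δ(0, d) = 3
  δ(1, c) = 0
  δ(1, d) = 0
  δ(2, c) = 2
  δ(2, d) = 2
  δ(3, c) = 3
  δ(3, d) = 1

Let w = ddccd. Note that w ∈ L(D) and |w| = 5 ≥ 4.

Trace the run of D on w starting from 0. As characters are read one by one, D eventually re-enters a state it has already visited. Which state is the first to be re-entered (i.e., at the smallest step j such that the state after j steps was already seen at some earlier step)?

State sequence: 0 -d-> 3 -d-> 1 -c-> 0 -c-> 1 -d-> 0
First repeat at step 3: 0 was already visited.

The earliest repeat is at step j = 3: D is in 0, which it already visited at step i = 0.
The DFA has 4 states, so the proof of the pumping lemma guarantees a repeated state among the first 4+1 visited; the segment between the two visits is the pumpable y.

0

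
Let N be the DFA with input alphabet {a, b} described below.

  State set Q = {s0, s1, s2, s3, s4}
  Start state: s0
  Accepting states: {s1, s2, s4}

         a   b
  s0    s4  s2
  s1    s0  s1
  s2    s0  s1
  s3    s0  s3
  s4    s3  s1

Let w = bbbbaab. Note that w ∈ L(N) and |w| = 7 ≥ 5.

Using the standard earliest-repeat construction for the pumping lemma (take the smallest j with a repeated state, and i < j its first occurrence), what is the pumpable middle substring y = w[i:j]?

b

Run of N on w = b b b b a a b:
  step 0: s0  (start)
  step 1: s2  (read b: s0→s2)
  step 2: s1  (read b: s2→s1)
  step 3: s1  (read b: s1→s1)   ← first repeat (s1 seen earlier)
  step 4: s1  (read b: s1→s1)
  step 5: s0  (read a: s1→s0)
  step 6: s4  (read a: s0→s4)
  step 7: s1  (read b: s4→s1)

So i = 2, j = 3, giving x = w[0:2] = bb, y = w[2:3] = b, z = w[3:7] = baab.
Check: |xy| = 3 ≤ 5 and |y| = 1 ≥ 1. Reading y takes N from s1 back to s1, so every xyⁱz is accepted.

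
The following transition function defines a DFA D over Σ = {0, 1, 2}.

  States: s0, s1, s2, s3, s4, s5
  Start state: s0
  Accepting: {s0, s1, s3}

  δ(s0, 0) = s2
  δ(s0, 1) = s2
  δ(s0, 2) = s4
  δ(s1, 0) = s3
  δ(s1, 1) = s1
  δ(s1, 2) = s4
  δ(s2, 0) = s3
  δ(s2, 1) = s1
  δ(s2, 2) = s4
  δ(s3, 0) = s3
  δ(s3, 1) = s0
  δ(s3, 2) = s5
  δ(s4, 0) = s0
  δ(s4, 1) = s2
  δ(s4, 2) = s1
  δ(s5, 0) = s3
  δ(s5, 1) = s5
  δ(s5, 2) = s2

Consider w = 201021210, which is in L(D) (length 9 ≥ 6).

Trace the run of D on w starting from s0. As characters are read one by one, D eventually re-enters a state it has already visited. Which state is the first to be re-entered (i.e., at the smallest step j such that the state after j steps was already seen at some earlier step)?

Run of D on w = 2 0 1 0 2 1 2 1 0:
  step 0: s0  (start)
  step 1: s4  (read 2: s0→s4)
  step 2: s0  (read 0: s4→s0)   ← first repeat (s0 seen earlier)
  step 3: s2  (read 1: s0→s2)
  step 4: s3  (read 0: s2→s3)
  step 5: s5  (read 2: s3→s5)
  step 6: s5  (read 1: s5→s5)
  step 7: s2  (read 2: s5→s2)
  step 8: s1  (read 1: s2→s1)
  step 9: s3  (read 0: s1→s3)

The earliest repeat is at step j = 2: D is in s0, which it already visited at step i = 0.
The DFA has 6 states, so the proof of the pumping lemma guarantees a repeated state among the first 6+1 visited; the segment between the two visits is the pumpable y.

s0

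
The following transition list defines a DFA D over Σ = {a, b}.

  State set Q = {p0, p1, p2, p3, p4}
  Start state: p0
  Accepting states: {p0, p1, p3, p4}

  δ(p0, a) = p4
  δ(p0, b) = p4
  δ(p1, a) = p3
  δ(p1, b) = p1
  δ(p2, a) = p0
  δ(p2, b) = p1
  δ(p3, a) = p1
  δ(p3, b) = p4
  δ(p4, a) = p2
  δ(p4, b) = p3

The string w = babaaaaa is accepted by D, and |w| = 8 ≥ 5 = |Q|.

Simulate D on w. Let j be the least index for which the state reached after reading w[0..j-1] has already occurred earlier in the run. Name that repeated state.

Run of D on w = b a b a a a a a:
  step 0: p0  (start)
  step 1: p4  (read b: p0→p4)
  step 2: p2  (read a: p4→p2)
  step 3: p1  (read b: p2→p1)
  step 4: p3  (read a: p1→p3)
  step 5: p1  (read a: p3→p1)   ← first repeat (p1 seen earlier)
  step 6: p3  (read a: p1→p3)
  step 7: p1  (read a: p3→p1)
  step 8: p3  (read a: p1→p3)

The earliest repeat is at step j = 5: D is in p1, which it already visited at step i = 3.
The DFA has 5 states, so the proof of the pumping lemma guarantees a repeated state among the first 5+1 visited; the segment between the two visits is the pumpable y.

p1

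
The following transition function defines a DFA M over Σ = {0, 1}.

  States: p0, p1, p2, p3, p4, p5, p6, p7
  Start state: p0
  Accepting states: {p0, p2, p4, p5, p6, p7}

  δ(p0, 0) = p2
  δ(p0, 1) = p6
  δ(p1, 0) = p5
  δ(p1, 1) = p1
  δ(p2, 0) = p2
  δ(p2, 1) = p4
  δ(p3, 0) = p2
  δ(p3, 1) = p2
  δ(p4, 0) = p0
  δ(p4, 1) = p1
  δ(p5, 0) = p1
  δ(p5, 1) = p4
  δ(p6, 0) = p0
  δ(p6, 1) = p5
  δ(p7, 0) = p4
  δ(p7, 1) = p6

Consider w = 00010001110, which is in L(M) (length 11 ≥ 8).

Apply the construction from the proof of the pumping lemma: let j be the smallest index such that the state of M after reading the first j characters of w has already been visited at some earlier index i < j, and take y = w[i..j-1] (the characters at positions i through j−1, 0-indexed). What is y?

State sequence: p0 -0-> p2 -0-> p2 -0-> p2 -1-> p4 -0-> p0 -0-> p2 -0-> p2 -1-> p4 -1-> p1 -1-> p1 -0-> p5
First repeat at step 2: p2 was already visited.

So i = 1, j = 2, giving x = w[0:1] = 0, y = w[1:2] = 0, z = w[2:11] = 010001110.
Check: |xy| = 2 ≤ 8 and |y| = 1 ≥ 1. Reading y takes M from p2 back to p2, so every xyⁱz is accepted.

0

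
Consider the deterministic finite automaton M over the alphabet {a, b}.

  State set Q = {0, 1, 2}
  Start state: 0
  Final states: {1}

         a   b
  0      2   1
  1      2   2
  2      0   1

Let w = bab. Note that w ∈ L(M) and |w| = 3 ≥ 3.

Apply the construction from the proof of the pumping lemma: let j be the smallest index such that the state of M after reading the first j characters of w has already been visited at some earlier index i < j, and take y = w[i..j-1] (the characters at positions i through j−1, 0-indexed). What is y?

State sequence: 0 -b-> 1 -a-> 2 -b-> 1
First repeat at step 3: 1 was already visited.

So i = 1, j = 3, giving x = w[0:1] = b, y = w[1:3] = ab, z = w[3:3] = ε.
Check: |xy| = 3 ≤ 3 and |y| = 2 ≥ 1. Reading y takes M from 1 back to 1, so every xyⁱz is accepted.

ab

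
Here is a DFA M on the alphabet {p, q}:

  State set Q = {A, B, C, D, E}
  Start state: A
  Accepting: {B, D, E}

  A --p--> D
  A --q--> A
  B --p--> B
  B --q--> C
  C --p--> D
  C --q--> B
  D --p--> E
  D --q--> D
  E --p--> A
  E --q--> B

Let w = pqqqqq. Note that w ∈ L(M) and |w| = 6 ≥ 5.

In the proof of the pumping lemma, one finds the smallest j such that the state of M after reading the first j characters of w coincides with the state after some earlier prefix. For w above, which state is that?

D

Run of M on w = p q q q q q:
  step 0: A  (start)
  step 1: D  (read p: A→D)
  step 2: D  (read q: D→D)   ← first repeat (D seen earlier)
  step 3: D  (read q: D→D)
  step 4: D  (read q: D→D)
  step 5: D  (read q: D→D)
  step 6: D  (read q: D→D)

The earliest repeat is at step j = 2: M is in D, which it already visited at step i = 1.
The DFA has 5 states, so the proof of the pumping lemma guarantees a repeated state among the first 5+1 visited; the segment between the two visits is the pumpable y.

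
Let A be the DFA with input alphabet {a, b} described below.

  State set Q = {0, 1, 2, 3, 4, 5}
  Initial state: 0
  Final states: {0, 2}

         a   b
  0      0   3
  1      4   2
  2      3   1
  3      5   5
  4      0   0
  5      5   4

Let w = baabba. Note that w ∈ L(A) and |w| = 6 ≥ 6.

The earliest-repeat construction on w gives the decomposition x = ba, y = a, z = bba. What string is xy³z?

xy^3z = ba·a·a·a·bba = baaaabba.
Reading y = a takes A from 5 back to 5, so after x·y·y·y the machine is still in 5, and z then leads to the accepting state 0. Hence baaaabba ∈ L(A).

baaaabba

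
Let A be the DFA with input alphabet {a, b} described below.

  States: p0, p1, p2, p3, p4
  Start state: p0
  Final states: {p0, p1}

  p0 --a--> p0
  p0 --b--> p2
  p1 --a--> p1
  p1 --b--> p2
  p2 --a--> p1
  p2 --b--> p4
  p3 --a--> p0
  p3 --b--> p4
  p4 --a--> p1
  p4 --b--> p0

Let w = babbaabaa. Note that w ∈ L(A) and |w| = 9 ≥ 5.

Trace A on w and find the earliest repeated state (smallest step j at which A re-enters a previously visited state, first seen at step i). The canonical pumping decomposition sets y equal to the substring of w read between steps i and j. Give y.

Run of A on w = b a b b a a b a a:
  step 0: p0  (start)
  step 1: p2  (read b: p0→p2)
  step 2: p1  (read a: p2→p1)
  step 3: p2  (read b: p1→p2)   ← first repeat (p2 seen earlier)
  step 4: p4  (read b: p2→p4)
  step 5: p1  (read a: p4→p1)
  step 6: p1  (read a: p1→p1)
  step 7: p2  (read b: p1→p2)
  step 8: p1  (read a: p2→p1)
  step 9: p1  (read a: p1→p1)

So i = 1, j = 3, giving x = w[0:1] = b, y = w[1:3] = ab, z = w[3:9] = baabaa.
Check: |xy| = 3 ≤ 5 and |y| = 2 ≥ 1. Reading y takes A from p2 back to p2, so every xyⁱz is accepted.
The DFA has 5 states, so the proof of the pumping lemma guarantees a repeated state among the first 5+1 visited; the segment between the two visits is the pumpable y.

ab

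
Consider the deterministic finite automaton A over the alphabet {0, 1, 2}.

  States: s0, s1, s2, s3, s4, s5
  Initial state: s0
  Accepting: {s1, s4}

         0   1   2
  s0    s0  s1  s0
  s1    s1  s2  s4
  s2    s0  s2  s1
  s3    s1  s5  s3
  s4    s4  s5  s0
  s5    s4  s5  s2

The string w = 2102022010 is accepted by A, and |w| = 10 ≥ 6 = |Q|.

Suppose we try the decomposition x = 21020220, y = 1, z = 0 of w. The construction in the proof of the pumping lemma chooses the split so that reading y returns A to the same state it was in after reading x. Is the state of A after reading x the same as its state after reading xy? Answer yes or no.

no

Run of A on the first 9 characters of w = 2 1 0 2 0 2 2 0 1:
  step 0: s0  (start)
  step 1: s0  (read 2: s0→s0)
  step 2: s1  (read 1: s0→s1)
  step 3: s1  (read 0: s1→s1)
  step 4: s4  (read 2: s1→s4)
  step 5: s4  (read 0: s4→s4)
  step 6: s0  (read 2: s4→s0)
  step 7: s0  (read 2: s0→s0)
  step 8: s0  (read 0: s0→s0)
  step 9: s1  (read 1: s0→s1)

After x (step 8): s0. After xy (step 9): s1.
They differ (s0 ≠ s1), so y is not a cycle from the state after x; this split is not the one the pumping-lemma construction produces, and pumping y need not keep the string in L(A).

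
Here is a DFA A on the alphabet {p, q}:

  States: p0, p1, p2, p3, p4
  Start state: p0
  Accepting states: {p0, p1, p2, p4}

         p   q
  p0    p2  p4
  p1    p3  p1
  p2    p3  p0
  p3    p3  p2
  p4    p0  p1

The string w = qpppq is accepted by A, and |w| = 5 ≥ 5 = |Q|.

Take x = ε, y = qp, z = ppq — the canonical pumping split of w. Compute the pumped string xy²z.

qpqpppq

xy^2z = ε·qp·qp·ppq = qpqpppq.
Reading y = qp takes A from p0 back to p0, so after x·y·y the machine is still in p0, and z then leads to the accepting state p2. Hence qpqpppq ∈ L(A).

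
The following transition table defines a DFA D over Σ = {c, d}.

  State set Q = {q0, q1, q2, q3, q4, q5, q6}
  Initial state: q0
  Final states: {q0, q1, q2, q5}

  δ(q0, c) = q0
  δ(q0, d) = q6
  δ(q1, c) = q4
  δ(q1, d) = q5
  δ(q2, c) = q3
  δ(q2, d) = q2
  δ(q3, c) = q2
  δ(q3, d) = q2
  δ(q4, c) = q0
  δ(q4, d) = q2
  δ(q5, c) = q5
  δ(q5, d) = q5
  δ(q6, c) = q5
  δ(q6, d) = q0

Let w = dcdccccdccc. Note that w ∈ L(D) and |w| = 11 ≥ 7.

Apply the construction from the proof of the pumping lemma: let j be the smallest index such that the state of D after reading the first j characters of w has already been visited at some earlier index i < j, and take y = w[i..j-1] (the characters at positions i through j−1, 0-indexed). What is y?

d

Run of D on w = d c d c c c c d c c c:
  step 0: q0  (start)
  step 1: q6  (read d: q0→q6)
  step 2: q5  (read c: q6→q5)
  step 3: q5  (read d: q5→q5)   ← first repeat (q5 seen earlier)
  step 4: q5  (read c: q5→q5)
  step 5: q5  (read c: q5→q5)
  step 6: q5  (read c: q5→q5)
  step 7: q5  (read c: q5→q5)
  step 8: q5  (read d: q5→q5)
  step 9: q5  (read c: q5→q5)
  step 10: q5  (read c: q5→q5)
  step 11: q5  (read c: q5→q5)

So i = 2, j = 3, giving x = w[0:2] = dc, y = w[2:3] = d, z = w[3:11] = ccccdccc.
Check: |xy| = 3 ≤ 7 and |y| = 1 ≥ 1. Reading y takes D from q5 back to q5, so every xyⁱz is accepted.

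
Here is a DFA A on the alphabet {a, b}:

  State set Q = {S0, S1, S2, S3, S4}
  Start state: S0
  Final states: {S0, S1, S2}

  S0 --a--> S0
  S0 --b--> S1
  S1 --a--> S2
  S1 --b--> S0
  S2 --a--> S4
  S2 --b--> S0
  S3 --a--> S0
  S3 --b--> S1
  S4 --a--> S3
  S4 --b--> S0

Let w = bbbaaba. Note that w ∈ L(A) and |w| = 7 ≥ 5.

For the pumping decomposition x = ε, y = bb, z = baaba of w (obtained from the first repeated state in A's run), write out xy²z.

bbbbbaaba

xy^2z = ε·bb·bb·baaba = bbbbbaaba.
Reading y = bb takes A from S0 back to S0, so after x·y·y the machine is still in S0, and z then leads to the accepting state S0. Hence bbbbbaaba ∈ L(A).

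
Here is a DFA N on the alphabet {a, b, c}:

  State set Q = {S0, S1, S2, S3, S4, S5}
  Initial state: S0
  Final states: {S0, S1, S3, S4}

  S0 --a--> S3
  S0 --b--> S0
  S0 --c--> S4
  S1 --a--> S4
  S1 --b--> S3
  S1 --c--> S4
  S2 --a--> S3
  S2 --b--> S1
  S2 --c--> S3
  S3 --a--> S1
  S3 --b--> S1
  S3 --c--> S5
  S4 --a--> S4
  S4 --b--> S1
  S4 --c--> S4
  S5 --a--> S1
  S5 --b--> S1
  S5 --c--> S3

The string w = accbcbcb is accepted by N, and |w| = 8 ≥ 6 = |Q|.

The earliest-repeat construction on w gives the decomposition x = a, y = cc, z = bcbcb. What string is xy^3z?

accccccbcbcb

xy^3z = a·cc·cc·cc·bcbcb = accccccbcbcb.
Reading y = cc takes N from S3 back to S3, so after x·y·y·y the machine is still in S3, and z then leads to the accepting state S1. Hence accccccbcbcb ∈ L(N).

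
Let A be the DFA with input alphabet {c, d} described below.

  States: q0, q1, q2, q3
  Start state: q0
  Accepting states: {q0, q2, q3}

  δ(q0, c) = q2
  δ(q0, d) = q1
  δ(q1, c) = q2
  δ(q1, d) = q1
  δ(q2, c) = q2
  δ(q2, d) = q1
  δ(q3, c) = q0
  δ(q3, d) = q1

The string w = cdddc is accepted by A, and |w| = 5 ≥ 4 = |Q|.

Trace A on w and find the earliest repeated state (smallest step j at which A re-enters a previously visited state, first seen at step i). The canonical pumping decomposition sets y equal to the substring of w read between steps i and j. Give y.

Run of A on w = c d d d c:
  step 0: q0  (start)
  step 1: q2  (read c: q0→q2)
  step 2: q1  (read d: q2→q1)
  step 3: q1  (read d: q1→q1)   ← first repeat (q1 seen earlier)
  step 4: q1  (read d: q1→q1)
  step 5: q2  (read c: q1→q2)

So i = 2, j = 3, giving x = w[0:2] = cd, y = w[2:3] = d, z = w[3:5] = dc.
Check: |xy| = 3 ≤ 4 and |y| = 1 ≥ 1. Reading y takes A from q1 back to q1, so every xyⁱz is accepted.
The DFA has 4 states, so the proof of the pumping lemma guarantees a repeated state among the first 4+1 visited; the segment between the two visits is the pumpable y.

d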